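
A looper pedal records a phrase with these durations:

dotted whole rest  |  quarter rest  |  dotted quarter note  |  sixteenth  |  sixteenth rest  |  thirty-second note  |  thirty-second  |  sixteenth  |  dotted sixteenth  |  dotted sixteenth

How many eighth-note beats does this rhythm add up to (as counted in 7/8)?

20.5

One eighth-note beat = 4 thirty-second notes.
Each duration in thirty-second notes: dotted whole rest = 48; quarter rest = 8; dotted quarter note = 12; sixteenth = 2; sixteenth rest = 2; thirty-second note = 1; thirty-second = 1; sixteenth = 2; dotted sixteenth = 3; dotted sixteenth = 3.
Total: 48 + 8 + 12 + 2 + 2 + 1 + 1 + 2 + 3 + 3 = 82.
82 ÷ 4 = 20.5 beats.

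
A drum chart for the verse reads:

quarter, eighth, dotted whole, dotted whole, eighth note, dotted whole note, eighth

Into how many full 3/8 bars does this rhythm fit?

One bar of 3/8 = 3 eighth notes.
Working in eighth notes: quarter = 2; eighth = 1; dotted whole = 12; dotted whole = 12; eighth note = 1; dotted whole note = 12; eighth = 1.
Sum: 2 + 1 + 12 + 12 + 1 + 12 + 1 = 41.
41 ÷ 3 = 13 complete bars with 2 left over.

13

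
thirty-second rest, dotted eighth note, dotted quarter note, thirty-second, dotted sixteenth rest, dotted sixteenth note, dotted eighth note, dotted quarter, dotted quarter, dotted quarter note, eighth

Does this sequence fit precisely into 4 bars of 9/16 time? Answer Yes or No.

One bar of 9/16 = 18 thirty-second notes, so 4 bars = 72.
Each duration in thirty-second notes: thirty-second rest = 1; dotted eighth note = 6; dotted quarter note = 12; thirty-second = 1; dotted sixteenth rest = 3; dotted sixteenth note = 3; dotted eighth note = 6; dotted quarter = 12; dotted quarter = 12; dotted quarter note = 12; eighth = 4.
Total: 1 + 6 + 12 + 1 + 3 + 3 + 6 + 12 + 12 + 12 + 4 = 72.
72 equals 72, so the answer is Yes.

Yes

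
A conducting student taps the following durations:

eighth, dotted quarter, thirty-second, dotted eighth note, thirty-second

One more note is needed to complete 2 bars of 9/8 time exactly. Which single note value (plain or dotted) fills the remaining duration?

2 bars of 9/8 = 72 thirty-second notes.
Express everything in thirty-second notes: eighth = 4; dotted quarter = 12; thirty-second = 1; dotted eighth note = 6; thirty-second = 1.
Total: 4 + 12 + 1 + 6 + 1 = 24.
Remaining: 72 − 24 = 48 thirty-second notes, which is a dotted whole note.

dotted whole note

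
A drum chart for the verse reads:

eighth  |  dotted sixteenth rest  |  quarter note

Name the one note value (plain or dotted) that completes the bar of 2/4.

thirty-second note

The bar of 2/4 = 16 thirty-second notes.
Express everything in thirty-second notes: eighth = 4; dotted sixteenth rest = 3; quarter note = 8.
Adding: 4 + 3 + 8 = 15.
Remaining: 16 − 15 = 1 thirty-second note, which is a thirty-second note.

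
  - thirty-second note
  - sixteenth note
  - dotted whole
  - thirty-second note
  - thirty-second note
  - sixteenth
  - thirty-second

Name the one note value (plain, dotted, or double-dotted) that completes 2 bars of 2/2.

2 bars of 2/2 = 64 thirty-second notes.
In thirty-second notes: thirty-second note = 1; sixteenth note = 2; dotted whole = 48; thirty-second note = 1; thirty-second note = 1; sixteenth = 2; thirty-second = 1.
Adding: 1 + 2 + 48 + 1 + 1 + 2 + 1 = 56.
Remaining: 64 − 56 = 8 thirty-second notes, which is a quarter note.

quarter note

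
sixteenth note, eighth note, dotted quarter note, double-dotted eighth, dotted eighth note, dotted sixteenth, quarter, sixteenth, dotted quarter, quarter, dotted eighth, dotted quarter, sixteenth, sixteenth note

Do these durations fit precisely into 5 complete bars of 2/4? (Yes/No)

One bar of 2/4 = 16 thirty-second notes, so 5 bars = 80.
Express everything in thirty-second notes: sixteenth note = 2; eighth note = 4; dotted quarter note = 12; double-dotted eighth = 7; dotted eighth note = 6; dotted sixteenth = 3; quarter = 8; sixteenth = 2; dotted quarter = 12; quarter = 8; dotted eighth = 6; dotted quarter = 12; sixteenth = 2; sixteenth note = 2.
Adding: 2 + 4 + 12 + 7 + 6 + 3 + 8 + 2 + 12 + 8 + 6 + 12 + 2 + 2 = 86.
86 exceeds 80, so the answer is No.

No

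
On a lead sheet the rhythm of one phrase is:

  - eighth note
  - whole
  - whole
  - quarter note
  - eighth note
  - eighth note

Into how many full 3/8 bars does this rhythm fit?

7

One bar of 3/8 = 3 eighth notes.
Each duration in eighth notes: eighth note = 1; whole = 8; whole = 8; quarter note = 2; eighth note = 1; eighth note = 1.
Altogether 1 + 8 + 8 + 2 + 1 + 1 = 21.
21 ÷ 3 = 7 complete bars with 0 left over.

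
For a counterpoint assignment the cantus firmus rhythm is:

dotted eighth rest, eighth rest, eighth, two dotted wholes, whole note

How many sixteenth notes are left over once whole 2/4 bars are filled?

7

One bar of 2/4 = 8 sixteenth notes.
Express everything in sixteenth notes: dotted eighth rest = 3; eighth rest = 2; eighth = 2; dotted whole = 24; dotted whole = 24; whole note = 16.
Adding: 3 + 2 + 2 + 24 + 24 + 16 = 71.
71 ÷ 8 = 8 complete bars with 7 sixteenth notes remaining.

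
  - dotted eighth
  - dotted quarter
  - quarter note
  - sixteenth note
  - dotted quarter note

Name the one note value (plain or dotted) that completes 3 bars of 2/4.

quarter note

3 bars of 2/4 = 24 sixteenth notes.
In sixteenth notes: dotted eighth = 3; dotted quarter = 6; quarter note = 4; sixteenth note = 1; dotted quarter note = 6.
Sum: 3 + 6 + 4 + 1 + 6 = 20.
Remaining: 24 − 20 = 4 sixteenth notes, which is a quarter note.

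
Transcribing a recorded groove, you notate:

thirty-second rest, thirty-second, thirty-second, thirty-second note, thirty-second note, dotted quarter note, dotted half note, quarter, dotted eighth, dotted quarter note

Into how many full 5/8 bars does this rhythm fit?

3

One bar of 5/8 = 20 thirty-second notes.
Each duration in thirty-second notes: thirty-second rest = 1; thirty-second = 1; thirty-second = 1; thirty-second note = 1; thirty-second note = 1; dotted quarter note = 12; dotted half note = 24; quarter = 8; dotted eighth = 6; dotted quarter note = 12.
Total: 1 + 1 + 1 + 1 + 1 + 12 + 24 + 8 + 6 + 12 = 67.
67 ÷ 20 = 3 complete bars with 7 left over.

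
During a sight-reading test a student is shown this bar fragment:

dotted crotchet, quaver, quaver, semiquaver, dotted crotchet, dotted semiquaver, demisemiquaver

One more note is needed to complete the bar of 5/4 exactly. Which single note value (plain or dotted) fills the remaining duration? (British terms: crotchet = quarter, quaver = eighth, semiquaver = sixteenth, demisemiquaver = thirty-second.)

The bar of 5/4 = 40 thirty-second notes.
Express everything in thirty-second notes: dotted crotchet = 12; quaver = 4; quaver = 4; semiquaver = 2; dotted crotchet = 12; dotted semiquaver = 3; demisemiquaver = 1.
Total: 12 + 4 + 4 + 2 + 12 + 3 + 1 = 38.
Remaining: 40 − 38 = 2 thirty-second notes, which is a sixteenth note.

sixteenth note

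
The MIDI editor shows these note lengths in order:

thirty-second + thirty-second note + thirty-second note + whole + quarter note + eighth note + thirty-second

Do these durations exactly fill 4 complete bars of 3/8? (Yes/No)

Yes

One bar of 3/8 = 12 thirty-second notes, so 4 bars = 48.
Working in thirty-second notes: thirty-second = 1; thirty-second note = 1; thirty-second note = 1; whole = 32; quarter note = 8; eighth note = 4; thirty-second = 1.
Adding: 1 + 1 + 1 + 32 + 8 + 4 + 1 = 48.
48 equals 48, so the answer is Yes.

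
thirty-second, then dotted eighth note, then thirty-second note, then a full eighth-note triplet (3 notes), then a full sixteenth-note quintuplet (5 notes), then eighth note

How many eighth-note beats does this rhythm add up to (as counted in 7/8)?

One eighth-note beat = 4 thirty-second notes.
Each duration in thirty-second notes: thirty-second = 1; dotted eighth note = 6; thirty-second note = 1; a full eighth-note triplet (3 notes) (three triplet eighths span one quarter) = 8; a full sixteenth-note quintuplet (5 notes) (five quintuplet sixteenths span one quarter) = 8; eighth note = 4.
Sum: 1 + 6 + 1 + 8 + 8 + 4 = 28.
28 ÷ 4 = 7 beats.

7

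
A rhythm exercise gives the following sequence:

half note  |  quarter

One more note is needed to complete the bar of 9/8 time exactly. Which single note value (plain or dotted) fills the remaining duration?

dotted quarter note

The bar of 9/8 = 9 eighth notes.
Each duration in eighth notes: half note = 4; quarter = 2.
Altogether 4 + 2 = 6.
Remaining: 9 − 6 = 3 eighth notes, which is a dotted quarter note.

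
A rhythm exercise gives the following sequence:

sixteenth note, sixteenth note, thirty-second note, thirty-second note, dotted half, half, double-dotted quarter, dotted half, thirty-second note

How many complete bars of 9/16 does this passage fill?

One bar of 9/16 = 18 thirty-second notes.
Each duration in thirty-second notes: sixteenth note = 2; sixteenth note = 2; thirty-second note = 1; thirty-second note = 1; dotted half = 24; half = 16; double-dotted quarter = 14; dotted half = 24; thirty-second note = 1.
Adding: 2 + 2 + 1 + 1 + 24 + 16 + 14 + 24 + 1 = 85.
85 ÷ 18 = 4 complete bars with 13 left over.

4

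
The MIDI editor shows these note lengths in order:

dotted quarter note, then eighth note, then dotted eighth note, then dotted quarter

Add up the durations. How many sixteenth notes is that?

17

Express everything in sixteenth notes: dotted quarter note = 6; eighth note = 2; dotted eighth note = 3; dotted quarter = 6.
Total: 6 + 2 + 3 + 6 = 17 sixteenth notes.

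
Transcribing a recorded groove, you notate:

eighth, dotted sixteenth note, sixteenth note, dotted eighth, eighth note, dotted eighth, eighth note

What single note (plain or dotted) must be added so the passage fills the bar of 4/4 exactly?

The bar of 4/4 = 32 thirty-second notes.
In thirty-second notes: eighth = 4; dotted sixteenth note = 3; sixteenth note = 2; dotted eighth = 6; eighth note = 4; dotted eighth = 6; eighth note = 4.
Sum: 4 + 3 + 2 + 6 + 4 + 6 + 4 = 29.
Remaining: 32 − 29 = 3 thirty-second notes, which is a dotted sixteenth note.

dotted sixteenth note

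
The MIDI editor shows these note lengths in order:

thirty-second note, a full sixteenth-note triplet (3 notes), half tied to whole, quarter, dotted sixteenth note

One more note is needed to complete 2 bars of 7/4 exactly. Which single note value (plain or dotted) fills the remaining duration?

2 bars of 7/4 = 112 thirty-second notes.
Each duration in thirty-second notes: thirty-second note = 1; a full sixteenth-note triplet (3 notes) (three triplet sixteenths span one eighth) = 4; half tied to whole (half + whole) = 48; quarter = 8; dotted sixteenth note = 3.
Adding: 1 + 4 + 48 + 8 + 3 = 64.
Remaining: 112 − 64 = 48 thirty-second notes, which is a dotted whole note.

dotted whole note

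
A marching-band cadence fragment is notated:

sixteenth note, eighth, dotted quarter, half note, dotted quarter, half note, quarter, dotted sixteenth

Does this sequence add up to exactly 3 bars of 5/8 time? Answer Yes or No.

No

One bar of 5/8 = 20 thirty-second notes, so 3 bars = 60.
Express everything in thirty-second notes: sixteenth note = 2; eighth = 4; dotted quarter = 12; half note = 16; dotted quarter = 12; half note = 16; quarter = 8; dotted sixteenth = 3.
Sum: 2 + 4 + 12 + 16 + 12 + 16 + 8 + 3 = 73.
73 exceeds 60, so the answer is No.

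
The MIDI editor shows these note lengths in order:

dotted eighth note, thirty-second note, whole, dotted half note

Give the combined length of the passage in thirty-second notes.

63

Express everything in thirty-second notes: dotted eighth note = 6; thirty-second note = 1; whole = 32; dotted half note = 24.
Total: 6 + 1 + 32 + 24 = 63 thirty-second notes.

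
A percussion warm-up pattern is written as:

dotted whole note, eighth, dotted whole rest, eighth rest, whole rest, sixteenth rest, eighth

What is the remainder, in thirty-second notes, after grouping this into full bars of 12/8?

One bar of 12/8 = 24 sixteenth notes.
Express everything in sixteenth notes: dotted whole note = 24; eighth = 2; dotted whole rest = 24; eighth rest = 2; whole rest = 16; sixteenth rest = 1; eighth = 2.
Total: 24 + 2 + 24 + 2 + 16 + 1 + 2 = 71.
71 ÷ 24 = 2 complete bars with 23 sixteenth notes remaining = 46 thirty-second notes.

46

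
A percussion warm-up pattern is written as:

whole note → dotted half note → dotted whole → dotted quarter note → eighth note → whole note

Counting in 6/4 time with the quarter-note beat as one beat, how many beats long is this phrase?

One quarter-note beat = 2 eighth notes.
Express everything in eighth notes: whole note = 8; dotted half note = 6; dotted whole = 12; dotted quarter note = 3; eighth note = 1; whole note = 8.
Adding: 8 + 6 + 12 + 3 + 1 + 8 = 38.
38 ÷ 2 = 19 beats.

19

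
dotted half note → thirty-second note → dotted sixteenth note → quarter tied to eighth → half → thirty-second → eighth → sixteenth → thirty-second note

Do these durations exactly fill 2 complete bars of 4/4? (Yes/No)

Yes

One bar of 4/4 = 32 thirty-second notes, so 2 bars = 64.
In thirty-second notes: dotted half note = 24; thirty-second note = 1; dotted sixteenth note = 3; quarter tied to eighth (quarter + eighth) = 12; half = 16; thirty-second = 1; eighth = 4; sixteenth = 2; thirty-second note = 1.
Altogether 24 + 1 + 3 + 12 + 16 + 1 + 4 + 2 + 1 = 64.
64 equals 64, so the answer is Yes.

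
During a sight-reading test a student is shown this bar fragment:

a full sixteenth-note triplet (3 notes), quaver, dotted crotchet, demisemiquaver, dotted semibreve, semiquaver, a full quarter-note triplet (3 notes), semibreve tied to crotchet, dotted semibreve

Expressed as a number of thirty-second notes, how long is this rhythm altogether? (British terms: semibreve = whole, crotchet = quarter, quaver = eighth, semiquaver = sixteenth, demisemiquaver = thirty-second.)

175

In thirty-second notes: a full sixteenth-note triplet (3 notes) (three triplet sixteenths span one eighth) = 4; quaver = 4; dotted crotchet = 12; demisemiquaver = 1; dotted semibreve = 48; semiquaver = 2; a full quarter-note triplet (3 notes) (three triplet quarters span one half) = 16; semibreve tied to crotchet (semibreve + crotchet) = 40; dotted semibreve = 48.
Total: 4 + 4 + 12 + 1 + 48 + 2 + 16 + 40 + 48 = 175 thirty-second notes.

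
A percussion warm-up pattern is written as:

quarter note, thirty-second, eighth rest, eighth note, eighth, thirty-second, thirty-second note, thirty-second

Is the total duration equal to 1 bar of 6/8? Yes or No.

Yes

One bar of 6/8 = 24 thirty-second notes.
Convert each value to thirty-second notes: quarter note = 8; thirty-second = 1; eighth rest = 4; eighth note = 4; eighth = 4; thirty-second = 1; thirty-second note = 1; thirty-second = 1.
Altogether 8 + 1 + 4 + 4 + 4 + 1 + 1 + 1 = 24.
24 equals 24, so the answer is Yes.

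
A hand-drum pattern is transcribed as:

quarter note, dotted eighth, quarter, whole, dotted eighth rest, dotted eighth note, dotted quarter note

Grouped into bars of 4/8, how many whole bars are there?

One bar of 4/8 = 8 sixteenth notes.
Express everything in sixteenth notes: quarter note = 4; dotted eighth = 3; quarter = 4; whole = 16; dotted eighth rest = 3; dotted eighth note = 3; dotted quarter note = 6.
Adding: 4 + 3 + 4 + 16 + 3 + 3 + 6 = 39.
39 ÷ 8 = 4 complete bars with 7 left over.

4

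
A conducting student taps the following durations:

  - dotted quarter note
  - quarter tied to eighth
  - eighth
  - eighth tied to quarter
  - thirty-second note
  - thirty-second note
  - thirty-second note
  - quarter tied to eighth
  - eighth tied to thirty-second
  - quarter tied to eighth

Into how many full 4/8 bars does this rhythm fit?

4

One bar of 4/8 = 16 thirty-second notes.
Express everything in thirty-second notes: dotted quarter note = 12; quarter tied to eighth (quarter + eighth) = 12; eighth = 4; eighth tied to quarter (eighth + quarter) = 12; thirty-second note = 1; thirty-second note = 1; thirty-second note = 1; quarter tied to eighth (quarter + eighth) = 12; eighth tied to thirty-second (eighth + thirty-second) = 5; quarter tied to eighth (quarter + eighth) = 12.
Adding: 12 + 12 + 4 + 12 + 1 + 1 + 1 + 12 + 5 + 12 = 72.
72 ÷ 16 = 4 complete bars with 8 left over.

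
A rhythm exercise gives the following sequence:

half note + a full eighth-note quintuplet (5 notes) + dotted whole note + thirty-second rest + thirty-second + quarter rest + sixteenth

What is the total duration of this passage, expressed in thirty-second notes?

92

Working in thirty-second notes: half note = 16; a full eighth-note quintuplet (5 notes) (five quintuplet eighths span one half) = 16; dotted whole note = 48; thirty-second rest = 1; thirty-second = 1; quarter rest = 8; sixteenth = 2.
Altogether 16 + 16 + 48 + 1 + 1 + 8 + 2 = 92 thirty-second notes.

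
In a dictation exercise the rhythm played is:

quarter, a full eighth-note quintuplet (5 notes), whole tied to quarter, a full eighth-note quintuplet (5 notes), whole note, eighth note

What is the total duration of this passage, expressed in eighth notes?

Each duration in eighth notes: quarter = 2; a full eighth-note quintuplet (5 notes) (five quintuplet eighths span one half) = 4; whole tied to quarter (whole + quarter) = 10; a full eighth-note quintuplet (5 notes) (five quintuplet eighths span one half) = 4; whole note = 8; eighth note = 1.
Adding: 2 + 4 + 10 + 4 + 8 + 1 = 29 eighth notes.

29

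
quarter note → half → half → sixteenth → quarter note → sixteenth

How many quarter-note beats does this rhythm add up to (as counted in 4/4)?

One quarter-note beat = 4 sixteenth notes.
Express everything in sixteenth notes: quarter note = 4; half = 8; half = 8; sixteenth = 1; quarter note = 4; sixteenth = 1.
Sum: 4 + 8 + 8 + 1 + 4 + 1 = 26.
26 ÷ 4 = 6.5 beats.

6.5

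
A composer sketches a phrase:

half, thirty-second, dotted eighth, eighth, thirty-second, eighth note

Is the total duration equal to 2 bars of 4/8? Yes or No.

One bar of 4/8 = 16 thirty-second notes, so 2 bars = 32.
Each duration in thirty-second notes: half = 16; thirty-second = 1; dotted eighth = 6; eighth = 4; thirty-second = 1; eighth note = 4.
Total: 16 + 1 + 6 + 4 + 1 + 4 = 32.
32 equals 32, so the answer is Yes.

Yes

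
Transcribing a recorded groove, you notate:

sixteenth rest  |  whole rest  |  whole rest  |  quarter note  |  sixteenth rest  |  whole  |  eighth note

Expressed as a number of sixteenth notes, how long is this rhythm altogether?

In sixteenth notes: sixteenth rest = 1; whole rest = 16; whole rest = 16; quarter note = 4; sixteenth rest = 1; whole = 16; eighth note = 2.
Total: 1 + 16 + 16 + 4 + 1 + 16 + 2 = 56 sixteenth notes.

56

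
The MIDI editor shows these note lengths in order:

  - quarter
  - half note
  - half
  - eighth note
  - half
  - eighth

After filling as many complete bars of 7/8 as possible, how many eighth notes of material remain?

One bar of 7/8 = 7 eighth notes.
Convert each value to eighth notes: quarter = 2; half note = 4; half = 4; eighth note = 1; half = 4; eighth = 1.
Total: 2 + 4 + 4 + 1 + 4 + 1 = 16.
16 ÷ 7 = 2 complete bars with 2 eighth notes remaining.

2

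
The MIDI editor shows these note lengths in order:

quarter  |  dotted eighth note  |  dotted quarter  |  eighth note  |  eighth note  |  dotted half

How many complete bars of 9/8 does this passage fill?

1

One bar of 9/8 = 18 sixteenth notes.
In sixteenth notes: quarter = 4; dotted eighth note = 3; dotted quarter = 6; eighth note = 2; eighth note = 2; dotted half = 12.
Adding: 4 + 3 + 6 + 2 + 2 + 12 = 29.
29 ÷ 18 = 1 complete bar with 11 left over.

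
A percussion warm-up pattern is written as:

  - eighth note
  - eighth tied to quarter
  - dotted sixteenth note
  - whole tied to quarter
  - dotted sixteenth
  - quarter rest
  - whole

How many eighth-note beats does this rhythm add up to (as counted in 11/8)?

One eighth-note beat = 4 thirty-second notes.
Express everything in thirty-second notes: eighth note = 4; eighth tied to quarter (eighth + quarter) = 12; dotted sixteenth note = 3; whole tied to quarter (whole + quarter) = 40; dotted sixteenth = 3; quarter rest = 8; whole = 32.
Sum: 4 + 12 + 3 + 40 + 3 + 8 + 32 = 102.
102 ÷ 4 = 25.5 beats.

25.5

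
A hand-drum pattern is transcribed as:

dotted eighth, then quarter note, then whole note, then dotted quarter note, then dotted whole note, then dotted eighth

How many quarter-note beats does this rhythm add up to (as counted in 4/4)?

14

One quarter-note beat = 4 sixteenth notes.
Working in sixteenth notes: dotted eighth = 3; quarter note = 4; whole note = 16; dotted quarter note = 6; dotted whole note = 24; dotted eighth = 3.
Total: 3 + 4 + 16 + 6 + 24 + 3 = 56.
56 ÷ 4 = 14 beats.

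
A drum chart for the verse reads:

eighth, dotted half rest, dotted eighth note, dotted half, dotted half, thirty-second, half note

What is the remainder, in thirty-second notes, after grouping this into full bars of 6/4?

3

One bar of 6/4 = 48 thirty-second notes.
Convert each value to thirty-second notes: eighth = 4; dotted half rest = 24; dotted eighth note = 6; dotted half = 24; dotted half = 24; thirty-second = 1; half note = 16.
Total: 4 + 24 + 6 + 24 + 24 + 1 + 16 = 99.
99 ÷ 48 = 2 complete bars with 3 thirty-second notes remaining.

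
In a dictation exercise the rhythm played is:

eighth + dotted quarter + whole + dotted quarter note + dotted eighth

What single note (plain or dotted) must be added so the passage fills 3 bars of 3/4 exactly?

3 bars of 3/4 = 36 sixteenth notes.
Working in sixteenth notes: eighth = 2; dotted quarter = 6; whole = 16; dotted quarter note = 6; dotted eighth = 3.
Total: 2 + 6 + 16 + 6 + 3 = 33.
Remaining: 36 − 33 = 3 sixteenth notes, which is a dotted eighth note.

dotted eighth note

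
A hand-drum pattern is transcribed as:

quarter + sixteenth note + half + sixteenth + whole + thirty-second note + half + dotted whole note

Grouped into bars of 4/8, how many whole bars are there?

One bar of 4/8 = 16 thirty-second notes.
Each duration in thirty-second notes: quarter = 8; sixteenth note = 2; half = 16; sixteenth = 2; whole = 32; thirty-second note = 1; half = 16; dotted whole note = 48.
Altogether 8 + 2 + 16 + 2 + 32 + 1 + 16 + 48 = 125.
125 ÷ 16 = 7 complete bars with 13 left over.

7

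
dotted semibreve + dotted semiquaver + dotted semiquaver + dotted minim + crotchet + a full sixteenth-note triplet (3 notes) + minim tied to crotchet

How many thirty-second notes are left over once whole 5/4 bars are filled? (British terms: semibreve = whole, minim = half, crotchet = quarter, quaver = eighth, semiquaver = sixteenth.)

One bar of 5/4 = 40 thirty-second notes.
In thirty-second notes: dotted semibreve = 48; dotted semiquaver = 3; dotted semiquaver = 3; dotted minim = 24; crotchet = 8; a full sixteenth-note triplet (3 notes) (three triplet sixteenths span one eighth) = 4; minim tied to crotchet (minim + crotchet) = 24.
Sum: 48 + 3 + 3 + 24 + 8 + 4 + 24 = 114.
114 ÷ 40 = 2 complete bars with 34 thirty-second notes remaining.

34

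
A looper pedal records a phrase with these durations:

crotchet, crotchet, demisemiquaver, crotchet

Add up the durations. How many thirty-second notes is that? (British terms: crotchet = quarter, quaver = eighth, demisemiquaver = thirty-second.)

Express everything in thirty-second notes: crotchet = 8; crotchet = 8; demisemiquaver = 1; crotchet = 8.
Sum: 8 + 8 + 1 + 8 = 25 thirty-second notes.

25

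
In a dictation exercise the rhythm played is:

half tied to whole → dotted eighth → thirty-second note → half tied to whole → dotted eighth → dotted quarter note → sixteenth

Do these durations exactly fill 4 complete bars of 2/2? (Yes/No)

One bar of 2/2 = 32 thirty-second notes, so 4 bars = 128.
Express everything in thirty-second notes: half tied to whole (half + whole) = 48; dotted eighth = 6; thirty-second note = 1; half tied to whole (half + whole) = 48; dotted eighth = 6; dotted quarter note = 12; sixteenth = 2.
Adding: 48 + 6 + 1 + 48 + 6 + 12 + 2 = 123.
123 falls short of 128, so the answer is No.

No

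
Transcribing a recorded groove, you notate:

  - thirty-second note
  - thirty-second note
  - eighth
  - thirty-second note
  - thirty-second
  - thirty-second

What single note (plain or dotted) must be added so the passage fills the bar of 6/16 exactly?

The bar of 6/16 = 12 thirty-second notes.
In thirty-second notes: thirty-second note = 1; thirty-second note = 1; eighth = 4; thirty-second note = 1; thirty-second = 1; thirty-second = 1.
Total: 1 + 1 + 4 + 1 + 1 + 1 = 9.
Remaining: 12 − 9 = 3 thirty-second notes, which is a dotted sixteenth note.

dotted sixteenth note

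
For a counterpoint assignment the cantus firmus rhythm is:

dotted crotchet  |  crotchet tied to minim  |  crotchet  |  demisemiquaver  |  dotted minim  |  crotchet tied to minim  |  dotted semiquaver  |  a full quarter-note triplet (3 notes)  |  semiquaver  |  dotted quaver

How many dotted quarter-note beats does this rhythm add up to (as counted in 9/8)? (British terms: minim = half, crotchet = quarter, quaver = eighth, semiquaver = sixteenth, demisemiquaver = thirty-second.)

10

One dotted quarter-note beat = 12 thirty-second notes.
Convert each value to thirty-second notes: dotted crotchet = 12; crotchet tied to minim (crotchet + minim) = 24; crotchet = 8; demisemiquaver = 1; dotted minim = 24; crotchet tied to minim (crotchet + minim) = 24; dotted semiquaver = 3; a full quarter-note triplet (3 notes) (three triplet quarters span one half) = 16; semiquaver = 2; dotted quaver = 6.
Sum: 12 + 24 + 8 + 1 + 24 + 24 + 3 + 16 + 2 + 6 = 120.
120 ÷ 12 = 10 beats.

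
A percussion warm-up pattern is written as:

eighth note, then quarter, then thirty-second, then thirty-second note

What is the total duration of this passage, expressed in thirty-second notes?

Working in thirty-second notes: eighth note = 4; quarter = 8; thirty-second = 1; thirty-second note = 1.
Sum: 4 + 8 + 1 + 1 = 14 thirty-second notes.

14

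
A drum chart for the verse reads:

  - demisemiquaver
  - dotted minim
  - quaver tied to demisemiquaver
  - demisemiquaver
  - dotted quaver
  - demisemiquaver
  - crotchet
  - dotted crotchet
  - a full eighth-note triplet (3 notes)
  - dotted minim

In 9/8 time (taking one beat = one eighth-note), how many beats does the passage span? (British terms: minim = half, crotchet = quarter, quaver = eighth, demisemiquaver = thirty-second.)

22.5

One eighth-note beat = 4 thirty-second notes.
Each duration in thirty-second notes: demisemiquaver = 1; dotted minim = 24; quaver tied to demisemiquaver (quaver + demisemiquaver) = 5; demisemiquaver = 1; dotted quaver = 6; demisemiquaver = 1; crotchet = 8; dotted crotchet = 12; a full eighth-note triplet (3 notes) (three triplet eighths span one quarter) = 8; dotted minim = 24.
Total: 1 + 24 + 5 + 1 + 6 + 1 + 8 + 12 + 8 + 24 = 90.
90 ÷ 4 = 22.5 beats.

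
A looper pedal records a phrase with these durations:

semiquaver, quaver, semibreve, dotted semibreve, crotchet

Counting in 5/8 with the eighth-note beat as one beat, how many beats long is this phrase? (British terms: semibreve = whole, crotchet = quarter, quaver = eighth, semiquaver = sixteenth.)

23.5

One eighth-note beat = 2 sixteenth notes.
Each duration in sixteenth notes: semiquaver = 1; quaver = 2; semibreve = 16; dotted semibreve = 24; crotchet = 4.
Adding: 1 + 2 + 16 + 24 + 4 = 47.
47 ÷ 2 = 23.5 beats.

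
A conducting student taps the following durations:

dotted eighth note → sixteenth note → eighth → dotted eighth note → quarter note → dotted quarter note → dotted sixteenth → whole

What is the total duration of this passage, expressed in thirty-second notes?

Each duration in thirty-second notes: dotted eighth note = 6; sixteenth note = 2; eighth = 4; dotted eighth note = 6; quarter note = 8; dotted quarter note = 12; dotted sixteenth = 3; whole = 32.
Total: 6 + 2 + 4 + 6 + 8 + 12 + 3 + 32 = 73 thirty-second notes.

73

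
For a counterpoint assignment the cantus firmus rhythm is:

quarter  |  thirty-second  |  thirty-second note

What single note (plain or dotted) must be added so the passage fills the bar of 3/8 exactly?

sixteenth note

The bar of 3/8 = 12 thirty-second notes.
In thirty-second notes: quarter = 8; thirty-second = 1; thirty-second note = 1.
Altogether 8 + 1 + 1 = 10.
Remaining: 12 − 10 = 2 thirty-second notes, which is a sixteenth note.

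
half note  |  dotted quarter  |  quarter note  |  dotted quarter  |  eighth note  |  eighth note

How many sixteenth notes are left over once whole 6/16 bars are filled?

One bar of 6/16 = 3 eighth notes.
Convert each value to eighth notes: half note = 4; dotted quarter = 3; quarter note = 2; dotted quarter = 3; eighth note = 1; eighth note = 1.
Sum: 4 + 3 + 2 + 3 + 1 + 1 = 14.
14 ÷ 3 = 4 complete bars with 2 eighth notes remaining = 4 sixteenth notes.

4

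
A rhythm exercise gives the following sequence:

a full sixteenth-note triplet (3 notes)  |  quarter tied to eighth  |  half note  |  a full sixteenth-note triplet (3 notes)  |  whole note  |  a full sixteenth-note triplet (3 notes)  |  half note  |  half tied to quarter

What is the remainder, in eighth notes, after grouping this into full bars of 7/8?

One bar of 7/8 = 7 eighth notes.
Convert each value to eighth notes: a full sixteenth-note triplet (3 notes) (three triplet sixteenths span one eighth) = 1; quarter tied to eighth (quarter + eighth) = 3; half note = 4; a full sixteenth-note triplet (3 notes) (three triplet sixteenths span one eighth) = 1; whole note = 8; a full sixteenth-note triplet (3 notes) (three triplet sixteenths span one eighth) = 1; half note = 4; half tied to quarter (half + quarter) = 6.
Altogether 1 + 3 + 4 + 1 + 8 + 1 + 4 + 6 = 28.
28 ÷ 7 = 4 complete bars with 0 eighth notes remaining.

0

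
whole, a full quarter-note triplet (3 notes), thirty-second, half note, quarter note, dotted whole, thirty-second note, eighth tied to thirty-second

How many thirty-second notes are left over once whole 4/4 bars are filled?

One bar of 4/4 = 32 thirty-second notes.
Express everything in thirty-second notes: whole = 32; a full quarter-note triplet (3 notes) (three triplet quarters span one half) = 16; thirty-second = 1; half note = 16; quarter note = 8; dotted whole = 48; thirty-second note = 1; eighth tied to thirty-second (eighth + thirty-second) = 5.
Adding: 32 + 16 + 1 + 16 + 8 + 48 + 1 + 5 = 127.
127 ÷ 32 = 3 complete bars with 31 thirty-second notes remaining.

31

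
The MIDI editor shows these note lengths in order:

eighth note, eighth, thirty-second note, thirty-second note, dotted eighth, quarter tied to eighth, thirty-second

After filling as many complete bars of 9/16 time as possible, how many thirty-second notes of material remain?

11

One bar of 9/16 = 18 thirty-second notes.
In thirty-second notes: eighth note = 4; eighth = 4; thirty-second note = 1; thirty-second note = 1; dotted eighth = 6; quarter tied to eighth (quarter + eighth) = 12; thirty-second = 1.
Adding: 4 + 4 + 1 + 1 + 6 + 12 + 1 = 29.
29 ÷ 18 = 1 complete bar with 11 thirty-second notes remaining.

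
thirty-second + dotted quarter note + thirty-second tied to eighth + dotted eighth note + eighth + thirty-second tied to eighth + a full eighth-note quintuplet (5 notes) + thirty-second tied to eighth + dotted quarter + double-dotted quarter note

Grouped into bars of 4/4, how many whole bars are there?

One bar of 4/4 = 32 thirty-second notes.
Convert each value to thirty-second notes: thirty-second = 1; dotted quarter note = 12; thirty-second tied to eighth (thirty-second + eighth) = 5; dotted eighth note = 6; eighth = 4; thirty-second tied to eighth (thirty-second + eighth) = 5; a full eighth-note quintuplet (5 notes) (five quintuplet eighths span one half) = 16; thirty-second tied to eighth (thirty-second + eighth) = 5; dotted quarter = 12; double-dotted quarter note = 14.
Altogether 1 + 12 + 5 + 6 + 4 + 5 + 16 + 5 + 12 + 14 = 80.
80 ÷ 32 = 2 complete bars with 16 left over.

2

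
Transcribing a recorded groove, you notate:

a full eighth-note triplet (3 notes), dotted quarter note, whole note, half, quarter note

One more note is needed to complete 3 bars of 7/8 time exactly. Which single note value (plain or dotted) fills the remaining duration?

3 bars of 7/8 = 21 eighth notes.
Each duration in eighth notes: a full eighth-note triplet (3 notes) (three triplet eighths span one quarter) = 2; dotted quarter note = 3; whole note = 8; half = 4; quarter note = 2.
Adding: 2 + 3 + 8 + 4 + 2 = 19.
Remaining: 21 − 19 = 2 eighth notes, which is a quarter note.

quarter note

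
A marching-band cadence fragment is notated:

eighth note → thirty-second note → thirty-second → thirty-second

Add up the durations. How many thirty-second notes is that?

7

Express everything in thirty-second notes: eighth note = 4; thirty-second note = 1; thirty-second = 1; thirty-second = 1.
Sum: 4 + 1 + 1 + 1 = 7 thirty-second notes.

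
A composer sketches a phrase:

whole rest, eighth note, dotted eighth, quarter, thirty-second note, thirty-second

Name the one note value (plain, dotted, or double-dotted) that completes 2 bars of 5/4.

double-dotted half note

2 bars of 5/4 = 80 thirty-second notes.
In thirty-second notes: whole rest = 32; eighth note = 4; dotted eighth = 6; quarter = 8; thirty-second note = 1; thirty-second = 1.
Adding: 32 + 4 + 6 + 8 + 1 + 1 = 52.
Remaining: 80 − 52 = 28 thirty-second notes, which is a double-dotted half note.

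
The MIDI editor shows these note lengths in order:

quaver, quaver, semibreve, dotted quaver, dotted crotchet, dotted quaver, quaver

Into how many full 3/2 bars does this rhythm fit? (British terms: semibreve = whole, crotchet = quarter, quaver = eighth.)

1

One bar of 3/2 = 24 sixteenth notes.
Convert each value to sixteenth notes: quaver = 2; quaver = 2; semibreve = 16; dotted quaver = 3; dotted crotchet = 6; dotted quaver = 3; quaver = 2.
Adding: 2 + 2 + 16 + 3 + 6 + 3 + 2 = 34.
34 ÷ 24 = 1 complete bar with 10 left over.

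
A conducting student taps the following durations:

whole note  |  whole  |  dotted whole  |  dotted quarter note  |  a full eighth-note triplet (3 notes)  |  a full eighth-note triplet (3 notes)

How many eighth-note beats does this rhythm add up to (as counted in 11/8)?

35

One eighth-note beat = 2 sixteenth notes.
In sixteenth notes: whole note = 16; whole = 16; dotted whole = 24; dotted quarter note = 6; a full eighth-note triplet (3 notes) (three triplet eighths span one quarter) = 4; a full eighth-note triplet (3 notes) (three triplet eighths span one quarter) = 4.
Sum: 16 + 16 + 24 + 6 + 4 + 4 = 70.
70 ÷ 2 = 35 beats.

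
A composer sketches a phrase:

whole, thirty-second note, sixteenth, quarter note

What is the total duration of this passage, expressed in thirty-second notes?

43

In thirty-second notes: whole = 32; thirty-second note = 1; sixteenth = 2; quarter note = 8.
Sum: 32 + 1 + 2 + 8 = 43 thirty-second notes.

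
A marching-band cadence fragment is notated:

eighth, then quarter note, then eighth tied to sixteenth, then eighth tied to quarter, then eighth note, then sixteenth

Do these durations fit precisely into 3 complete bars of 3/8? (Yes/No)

Yes

One bar of 3/8 = 6 sixteenth notes, so 3 bars = 18.
Convert each value to sixteenth notes: eighth = 2; quarter note = 4; eighth tied to sixteenth (eighth + sixteenth) = 3; eighth tied to quarter (eighth + quarter) = 6; eighth note = 2; sixteenth = 1.
Sum: 2 + 4 + 3 + 6 + 2 + 1 = 18.
18 equals 18, so the answer is Yes.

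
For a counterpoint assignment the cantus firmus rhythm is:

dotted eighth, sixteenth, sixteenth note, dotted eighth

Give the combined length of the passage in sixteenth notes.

Each duration in sixteenth notes: dotted eighth = 3; sixteenth = 1; sixteenth note = 1; dotted eighth = 3.
Adding: 3 + 1 + 1 + 3 = 8 sixteenth notes.

8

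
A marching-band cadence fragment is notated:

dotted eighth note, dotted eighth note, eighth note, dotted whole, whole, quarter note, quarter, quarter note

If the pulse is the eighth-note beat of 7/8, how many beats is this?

One eighth-note beat = 2 sixteenth notes.
In sixteenth notes: dotted eighth note = 3; dotted eighth note = 3; eighth note = 2; dotted whole = 24; whole = 16; quarter note = 4; quarter = 4; quarter note = 4.
Adding: 3 + 3 + 2 + 24 + 16 + 4 + 4 + 4 = 60.
60 ÷ 2 = 30 beats.

30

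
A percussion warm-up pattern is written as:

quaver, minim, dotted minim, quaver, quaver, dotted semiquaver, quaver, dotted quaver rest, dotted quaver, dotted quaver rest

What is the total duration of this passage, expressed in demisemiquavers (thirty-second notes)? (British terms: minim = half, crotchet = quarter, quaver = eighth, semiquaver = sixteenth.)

Convert each value to thirty-second notes: quaver = 4; minim = 16; dotted minim = 24; quaver = 4; quaver = 4; dotted semiquaver = 3; quaver = 4; dotted quaver rest = 6; dotted quaver = 6; dotted quaver rest = 6.
Adding: 4 + 16 + 24 + 4 + 4 + 3 + 4 + 6 + 6 + 6 = 77 thirty-second notes.

77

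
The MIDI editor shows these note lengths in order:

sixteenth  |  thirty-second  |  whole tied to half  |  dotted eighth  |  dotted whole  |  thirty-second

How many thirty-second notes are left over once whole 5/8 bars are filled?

6

One bar of 5/8 = 20 thirty-second notes.
Working in thirty-second notes: sixteenth = 2; thirty-second = 1; whole tied to half (whole + half) = 48; dotted eighth = 6; dotted whole = 48; thirty-second = 1.
Altogether 2 + 1 + 48 + 6 + 48 + 1 = 106.
106 ÷ 20 = 5 complete bars with 6 thirty-second notes remaining.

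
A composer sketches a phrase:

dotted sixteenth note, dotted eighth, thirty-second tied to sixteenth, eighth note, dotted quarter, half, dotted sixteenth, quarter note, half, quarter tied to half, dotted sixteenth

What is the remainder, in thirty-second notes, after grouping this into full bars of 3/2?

One bar of 3/2 = 48 thirty-second notes.
Convert each value to thirty-second notes: dotted sixteenth note = 3; dotted eighth = 6; thirty-second tied to sixteenth (thirty-second + sixteenth) = 3; eighth note = 4; dotted quarter = 12; half = 16; dotted sixteenth = 3; quarter note = 8; half = 16; quarter tied to half (quarter + half) = 24; dotted sixteenth = 3.
Adding: 3 + 6 + 3 + 4 + 12 + 16 + 3 + 8 + 16 + 24 + 3 = 98.
98 ÷ 48 = 2 complete bars with 2 thirty-second notes remaining.

2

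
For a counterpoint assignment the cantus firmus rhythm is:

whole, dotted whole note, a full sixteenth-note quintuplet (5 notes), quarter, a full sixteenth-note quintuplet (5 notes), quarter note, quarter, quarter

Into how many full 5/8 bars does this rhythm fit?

6

One bar of 5/8 = 5 eighth notes.
Convert each value to eighth notes: whole = 8; dotted whole note = 12; a full sixteenth-note quintuplet (5 notes) (five quintuplet sixteenths span one quarter) = 2; quarter = 2; a full sixteenth-note quintuplet (5 notes) (five quintuplet sixteenths span one quarter) = 2; quarter note = 2; quarter = 2; quarter = 2.
Total: 8 + 12 + 2 + 2 + 2 + 2 + 2 + 2 = 32.
32 ÷ 5 = 6 complete bars with 2 left over.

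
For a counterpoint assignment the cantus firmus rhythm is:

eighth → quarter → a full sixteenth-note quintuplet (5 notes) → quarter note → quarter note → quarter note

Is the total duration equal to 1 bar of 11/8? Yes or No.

Yes

One bar of 11/8 = 11 eighth notes.
In eighth notes: eighth = 1; quarter = 2; a full sixteenth-note quintuplet (5 notes) (five quintuplet sixteenths span one quarter) = 2; quarter note = 2; quarter note = 2; quarter note = 2.
Total: 1 + 2 + 2 + 2 + 2 + 2 = 11.
11 equals 11, so the answer is Yes.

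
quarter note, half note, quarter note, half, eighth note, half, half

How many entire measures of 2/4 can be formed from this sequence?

One bar of 2/4 = 4 eighth notes.
Convert each value to eighth notes: quarter note = 2; half note = 4; quarter note = 2; half = 4; eighth note = 1; half = 4; half = 4.
Total: 2 + 4 + 2 + 4 + 1 + 4 + 4 = 21.
21 ÷ 4 = 5 complete bars with 1 left over.

5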